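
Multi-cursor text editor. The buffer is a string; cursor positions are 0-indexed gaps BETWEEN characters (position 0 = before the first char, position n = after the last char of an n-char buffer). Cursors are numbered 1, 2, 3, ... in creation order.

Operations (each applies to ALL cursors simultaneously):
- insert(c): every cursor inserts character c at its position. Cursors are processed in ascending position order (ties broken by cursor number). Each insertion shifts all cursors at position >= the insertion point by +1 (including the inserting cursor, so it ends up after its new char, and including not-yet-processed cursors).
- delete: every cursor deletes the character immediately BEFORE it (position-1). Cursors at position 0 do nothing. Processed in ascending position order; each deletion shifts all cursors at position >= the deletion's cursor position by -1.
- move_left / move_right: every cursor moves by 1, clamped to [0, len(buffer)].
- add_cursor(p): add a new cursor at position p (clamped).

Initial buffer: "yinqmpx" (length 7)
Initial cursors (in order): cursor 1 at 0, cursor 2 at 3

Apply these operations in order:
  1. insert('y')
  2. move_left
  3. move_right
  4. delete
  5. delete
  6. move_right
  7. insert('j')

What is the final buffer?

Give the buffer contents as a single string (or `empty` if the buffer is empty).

After op 1 (insert('y')): buffer="yyinyqmpx" (len 9), cursors c1@1 c2@5, authorship 1...2....
After op 2 (move_left): buffer="yyinyqmpx" (len 9), cursors c1@0 c2@4, authorship 1...2....
After op 3 (move_right): buffer="yyinyqmpx" (len 9), cursors c1@1 c2@5, authorship 1...2....
After op 4 (delete): buffer="yinqmpx" (len 7), cursors c1@0 c2@3, authorship .......
After op 5 (delete): buffer="yiqmpx" (len 6), cursors c1@0 c2@2, authorship ......
After op 6 (move_right): buffer="yiqmpx" (len 6), cursors c1@1 c2@3, authorship ......
After op 7 (insert('j')): buffer="yjiqjmpx" (len 8), cursors c1@2 c2@5, authorship .1..2...

Answer: yjiqjmpx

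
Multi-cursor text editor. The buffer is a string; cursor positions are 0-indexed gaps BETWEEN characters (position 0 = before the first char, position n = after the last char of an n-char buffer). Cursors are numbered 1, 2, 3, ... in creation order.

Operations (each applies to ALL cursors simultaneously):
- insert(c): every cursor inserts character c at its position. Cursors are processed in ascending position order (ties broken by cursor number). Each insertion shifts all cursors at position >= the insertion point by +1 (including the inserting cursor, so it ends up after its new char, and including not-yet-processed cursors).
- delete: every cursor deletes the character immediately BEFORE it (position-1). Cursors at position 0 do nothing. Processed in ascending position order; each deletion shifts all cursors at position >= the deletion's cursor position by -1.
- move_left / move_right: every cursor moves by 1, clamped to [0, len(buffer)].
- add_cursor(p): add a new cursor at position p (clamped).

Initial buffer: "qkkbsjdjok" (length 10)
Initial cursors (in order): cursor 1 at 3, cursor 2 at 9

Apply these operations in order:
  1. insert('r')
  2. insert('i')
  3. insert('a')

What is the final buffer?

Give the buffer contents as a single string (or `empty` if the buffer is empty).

After op 1 (insert('r')): buffer="qkkrbsjdjork" (len 12), cursors c1@4 c2@11, authorship ...1......2.
After op 2 (insert('i')): buffer="qkkribsjdjorik" (len 14), cursors c1@5 c2@13, authorship ...11......22.
After op 3 (insert('a')): buffer="qkkriabsjdjoriak" (len 16), cursors c1@6 c2@15, authorship ...111......222.

Answer: qkkriabsjdjoriak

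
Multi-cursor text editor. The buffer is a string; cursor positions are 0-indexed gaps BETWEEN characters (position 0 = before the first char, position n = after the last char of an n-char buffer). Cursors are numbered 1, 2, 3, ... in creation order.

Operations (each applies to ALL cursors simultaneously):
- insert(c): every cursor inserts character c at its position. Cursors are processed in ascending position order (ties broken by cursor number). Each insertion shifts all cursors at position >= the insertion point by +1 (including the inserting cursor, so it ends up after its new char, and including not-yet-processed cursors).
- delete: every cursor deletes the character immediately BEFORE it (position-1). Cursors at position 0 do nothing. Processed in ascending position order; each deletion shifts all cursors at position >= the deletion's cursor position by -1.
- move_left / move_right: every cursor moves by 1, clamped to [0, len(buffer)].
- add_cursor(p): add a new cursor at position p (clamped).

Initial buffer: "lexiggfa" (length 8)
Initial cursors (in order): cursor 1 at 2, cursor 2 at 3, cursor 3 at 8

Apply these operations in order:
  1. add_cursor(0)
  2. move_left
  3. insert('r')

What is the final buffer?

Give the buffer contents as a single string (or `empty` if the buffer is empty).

After op 1 (add_cursor(0)): buffer="lexiggfa" (len 8), cursors c4@0 c1@2 c2@3 c3@8, authorship ........
After op 2 (move_left): buffer="lexiggfa" (len 8), cursors c4@0 c1@1 c2@2 c3@7, authorship ........
After op 3 (insert('r')): buffer="rlrerxiggfra" (len 12), cursors c4@1 c1@3 c2@5 c3@11, authorship 4.1.2.....3.

Answer: rlrerxiggfra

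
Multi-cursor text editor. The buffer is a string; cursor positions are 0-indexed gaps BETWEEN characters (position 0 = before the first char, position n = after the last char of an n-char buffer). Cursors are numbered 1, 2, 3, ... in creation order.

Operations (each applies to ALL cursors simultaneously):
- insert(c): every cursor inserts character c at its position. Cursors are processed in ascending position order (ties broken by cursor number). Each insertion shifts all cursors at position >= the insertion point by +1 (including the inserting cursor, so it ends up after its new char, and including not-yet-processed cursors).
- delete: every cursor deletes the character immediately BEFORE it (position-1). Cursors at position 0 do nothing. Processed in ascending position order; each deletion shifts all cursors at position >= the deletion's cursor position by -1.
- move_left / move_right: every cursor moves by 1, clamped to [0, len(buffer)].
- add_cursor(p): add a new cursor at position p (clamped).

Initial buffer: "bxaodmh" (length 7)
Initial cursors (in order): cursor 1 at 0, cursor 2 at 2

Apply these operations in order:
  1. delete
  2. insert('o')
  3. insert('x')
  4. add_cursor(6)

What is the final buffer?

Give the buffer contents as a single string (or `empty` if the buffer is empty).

After op 1 (delete): buffer="baodmh" (len 6), cursors c1@0 c2@1, authorship ......
After op 2 (insert('o')): buffer="oboaodmh" (len 8), cursors c1@1 c2@3, authorship 1.2.....
After op 3 (insert('x')): buffer="oxboxaodmh" (len 10), cursors c1@2 c2@5, authorship 11.22.....
After op 4 (add_cursor(6)): buffer="oxboxaodmh" (len 10), cursors c1@2 c2@5 c3@6, authorship 11.22.....

Answer: oxboxaodmh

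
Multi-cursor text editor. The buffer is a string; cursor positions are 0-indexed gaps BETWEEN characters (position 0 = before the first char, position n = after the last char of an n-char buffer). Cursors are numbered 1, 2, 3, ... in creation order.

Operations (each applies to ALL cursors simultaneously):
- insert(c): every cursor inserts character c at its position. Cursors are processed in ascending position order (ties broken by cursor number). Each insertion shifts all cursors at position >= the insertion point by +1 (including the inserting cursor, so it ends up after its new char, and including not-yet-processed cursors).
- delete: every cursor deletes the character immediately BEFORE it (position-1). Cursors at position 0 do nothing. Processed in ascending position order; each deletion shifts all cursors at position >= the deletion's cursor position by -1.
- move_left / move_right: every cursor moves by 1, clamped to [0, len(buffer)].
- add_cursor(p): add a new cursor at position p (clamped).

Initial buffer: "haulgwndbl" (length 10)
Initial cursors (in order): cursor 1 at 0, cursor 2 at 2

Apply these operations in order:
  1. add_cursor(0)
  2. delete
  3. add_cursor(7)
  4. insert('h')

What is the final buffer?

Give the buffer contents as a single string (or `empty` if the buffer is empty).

After op 1 (add_cursor(0)): buffer="haulgwndbl" (len 10), cursors c1@0 c3@0 c2@2, authorship ..........
After op 2 (delete): buffer="hulgwndbl" (len 9), cursors c1@0 c3@0 c2@1, authorship .........
After op 3 (add_cursor(7)): buffer="hulgwndbl" (len 9), cursors c1@0 c3@0 c2@1 c4@7, authorship .........
After op 4 (insert('h')): buffer="hhhhulgwndhbl" (len 13), cursors c1@2 c3@2 c2@4 c4@11, authorship 13.2......4..

Answer: hhhhulgwndhbl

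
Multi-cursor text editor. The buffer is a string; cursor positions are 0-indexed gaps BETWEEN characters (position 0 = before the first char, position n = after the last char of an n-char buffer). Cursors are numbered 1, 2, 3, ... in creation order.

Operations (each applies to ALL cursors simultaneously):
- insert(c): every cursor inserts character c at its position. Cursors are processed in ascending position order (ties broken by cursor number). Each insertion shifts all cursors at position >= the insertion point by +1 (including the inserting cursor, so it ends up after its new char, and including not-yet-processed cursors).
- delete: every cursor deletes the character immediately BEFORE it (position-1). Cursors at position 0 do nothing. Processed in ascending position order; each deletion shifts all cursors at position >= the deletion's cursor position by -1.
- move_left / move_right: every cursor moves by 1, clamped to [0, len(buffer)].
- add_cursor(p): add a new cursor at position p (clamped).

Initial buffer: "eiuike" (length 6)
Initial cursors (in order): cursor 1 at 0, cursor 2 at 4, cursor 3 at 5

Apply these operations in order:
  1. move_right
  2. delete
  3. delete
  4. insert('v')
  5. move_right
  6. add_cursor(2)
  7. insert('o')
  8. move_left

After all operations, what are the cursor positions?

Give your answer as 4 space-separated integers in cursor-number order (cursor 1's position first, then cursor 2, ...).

Answer: 3 7 7 3

Derivation:
After op 1 (move_right): buffer="eiuike" (len 6), cursors c1@1 c2@5 c3@6, authorship ......
After op 2 (delete): buffer="iui" (len 3), cursors c1@0 c2@3 c3@3, authorship ...
After op 3 (delete): buffer="i" (len 1), cursors c1@0 c2@1 c3@1, authorship .
After op 4 (insert('v')): buffer="vivv" (len 4), cursors c1@1 c2@4 c3@4, authorship 1.23
After op 5 (move_right): buffer="vivv" (len 4), cursors c1@2 c2@4 c3@4, authorship 1.23
After op 6 (add_cursor(2)): buffer="vivv" (len 4), cursors c1@2 c4@2 c2@4 c3@4, authorship 1.23
After op 7 (insert('o')): buffer="vioovvoo" (len 8), cursors c1@4 c4@4 c2@8 c3@8, authorship 1.142323
After op 8 (move_left): buffer="vioovvoo" (len 8), cursors c1@3 c4@3 c2@7 c3@7, authorship 1.142323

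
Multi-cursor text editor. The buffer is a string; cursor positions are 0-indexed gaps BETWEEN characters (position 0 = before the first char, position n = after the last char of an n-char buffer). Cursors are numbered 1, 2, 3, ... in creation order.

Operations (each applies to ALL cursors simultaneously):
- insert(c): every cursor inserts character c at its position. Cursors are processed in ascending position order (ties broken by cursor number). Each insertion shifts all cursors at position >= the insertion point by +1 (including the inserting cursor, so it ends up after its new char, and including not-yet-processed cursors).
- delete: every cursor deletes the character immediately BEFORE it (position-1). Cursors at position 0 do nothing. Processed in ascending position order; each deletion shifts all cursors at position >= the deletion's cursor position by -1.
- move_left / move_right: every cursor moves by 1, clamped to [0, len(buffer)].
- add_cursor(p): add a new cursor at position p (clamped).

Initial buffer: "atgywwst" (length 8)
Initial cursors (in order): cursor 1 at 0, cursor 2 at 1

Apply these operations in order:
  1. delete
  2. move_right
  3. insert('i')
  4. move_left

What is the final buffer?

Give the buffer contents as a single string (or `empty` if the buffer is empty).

After op 1 (delete): buffer="tgywwst" (len 7), cursors c1@0 c2@0, authorship .......
After op 2 (move_right): buffer="tgywwst" (len 7), cursors c1@1 c2@1, authorship .......
After op 3 (insert('i')): buffer="tiigywwst" (len 9), cursors c1@3 c2@3, authorship .12......
After op 4 (move_left): buffer="tiigywwst" (len 9), cursors c1@2 c2@2, authorship .12......

Answer: tiigywwst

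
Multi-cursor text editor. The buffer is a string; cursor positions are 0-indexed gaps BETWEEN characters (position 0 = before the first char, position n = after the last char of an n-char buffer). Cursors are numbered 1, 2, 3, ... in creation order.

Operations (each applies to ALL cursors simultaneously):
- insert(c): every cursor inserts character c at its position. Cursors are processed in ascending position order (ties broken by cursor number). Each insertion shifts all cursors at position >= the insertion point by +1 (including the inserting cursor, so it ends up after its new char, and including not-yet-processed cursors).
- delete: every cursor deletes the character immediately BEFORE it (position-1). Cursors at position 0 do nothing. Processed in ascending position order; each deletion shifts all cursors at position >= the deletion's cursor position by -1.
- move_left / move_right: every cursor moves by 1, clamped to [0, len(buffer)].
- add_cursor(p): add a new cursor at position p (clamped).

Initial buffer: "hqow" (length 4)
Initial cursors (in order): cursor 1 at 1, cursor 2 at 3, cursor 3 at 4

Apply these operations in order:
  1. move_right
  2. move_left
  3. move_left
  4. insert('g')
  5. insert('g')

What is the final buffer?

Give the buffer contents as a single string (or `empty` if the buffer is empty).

Answer: gghqggggow

Derivation:
After op 1 (move_right): buffer="hqow" (len 4), cursors c1@2 c2@4 c3@4, authorship ....
After op 2 (move_left): buffer="hqow" (len 4), cursors c1@1 c2@3 c3@3, authorship ....
After op 3 (move_left): buffer="hqow" (len 4), cursors c1@0 c2@2 c3@2, authorship ....
After op 4 (insert('g')): buffer="ghqggow" (len 7), cursors c1@1 c2@5 c3@5, authorship 1..23..
After op 5 (insert('g')): buffer="gghqggggow" (len 10), cursors c1@2 c2@8 c3@8, authorship 11..2323..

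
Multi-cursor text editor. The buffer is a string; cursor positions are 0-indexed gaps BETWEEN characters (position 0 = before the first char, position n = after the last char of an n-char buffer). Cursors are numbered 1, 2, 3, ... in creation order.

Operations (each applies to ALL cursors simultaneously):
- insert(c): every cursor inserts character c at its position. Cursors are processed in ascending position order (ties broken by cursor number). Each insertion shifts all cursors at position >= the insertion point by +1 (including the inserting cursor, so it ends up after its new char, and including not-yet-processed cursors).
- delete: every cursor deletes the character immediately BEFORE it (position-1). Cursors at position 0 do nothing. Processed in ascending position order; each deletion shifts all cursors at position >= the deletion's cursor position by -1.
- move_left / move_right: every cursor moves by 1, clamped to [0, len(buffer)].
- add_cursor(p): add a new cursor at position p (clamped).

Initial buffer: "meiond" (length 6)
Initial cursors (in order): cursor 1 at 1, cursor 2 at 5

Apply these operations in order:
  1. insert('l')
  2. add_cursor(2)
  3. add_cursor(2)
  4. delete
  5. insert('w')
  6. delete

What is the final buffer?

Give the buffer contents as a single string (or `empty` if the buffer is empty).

Answer: eiond

Derivation:
After op 1 (insert('l')): buffer="mleionld" (len 8), cursors c1@2 c2@7, authorship .1....2.
After op 2 (add_cursor(2)): buffer="mleionld" (len 8), cursors c1@2 c3@2 c2@7, authorship .1....2.
After op 3 (add_cursor(2)): buffer="mleionld" (len 8), cursors c1@2 c3@2 c4@2 c2@7, authorship .1....2.
After op 4 (delete): buffer="eiond" (len 5), cursors c1@0 c3@0 c4@0 c2@4, authorship .....
After op 5 (insert('w')): buffer="wwweionwd" (len 9), cursors c1@3 c3@3 c4@3 c2@8, authorship 134....2.
After op 6 (delete): buffer="eiond" (len 5), cursors c1@0 c3@0 c4@0 c2@4, authorship .....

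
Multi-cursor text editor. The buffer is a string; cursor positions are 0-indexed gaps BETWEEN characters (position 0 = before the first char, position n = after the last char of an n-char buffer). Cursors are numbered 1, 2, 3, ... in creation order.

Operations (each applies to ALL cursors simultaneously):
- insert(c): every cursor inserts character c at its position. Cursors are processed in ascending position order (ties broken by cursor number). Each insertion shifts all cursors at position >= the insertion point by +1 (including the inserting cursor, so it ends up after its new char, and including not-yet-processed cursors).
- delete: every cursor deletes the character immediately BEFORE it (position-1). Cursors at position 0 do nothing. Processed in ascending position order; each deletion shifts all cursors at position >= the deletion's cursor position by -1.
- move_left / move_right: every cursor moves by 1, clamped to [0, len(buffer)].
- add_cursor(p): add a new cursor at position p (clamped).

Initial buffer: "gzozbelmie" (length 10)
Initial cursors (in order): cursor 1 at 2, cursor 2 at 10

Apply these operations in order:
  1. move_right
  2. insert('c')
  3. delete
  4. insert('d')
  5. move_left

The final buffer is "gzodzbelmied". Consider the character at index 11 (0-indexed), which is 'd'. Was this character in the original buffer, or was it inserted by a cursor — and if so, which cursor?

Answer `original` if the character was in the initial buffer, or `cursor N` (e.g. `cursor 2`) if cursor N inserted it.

Answer: cursor 2

Derivation:
After op 1 (move_right): buffer="gzozbelmie" (len 10), cursors c1@3 c2@10, authorship ..........
After op 2 (insert('c')): buffer="gzoczbelmiec" (len 12), cursors c1@4 c2@12, authorship ...1.......2
After op 3 (delete): buffer="gzozbelmie" (len 10), cursors c1@3 c2@10, authorship ..........
After op 4 (insert('d')): buffer="gzodzbelmied" (len 12), cursors c1@4 c2@12, authorship ...1.......2
After op 5 (move_left): buffer="gzodzbelmied" (len 12), cursors c1@3 c2@11, authorship ...1.......2
Authorship (.=original, N=cursor N): . . . 1 . . . . . . . 2
Index 11: author = 2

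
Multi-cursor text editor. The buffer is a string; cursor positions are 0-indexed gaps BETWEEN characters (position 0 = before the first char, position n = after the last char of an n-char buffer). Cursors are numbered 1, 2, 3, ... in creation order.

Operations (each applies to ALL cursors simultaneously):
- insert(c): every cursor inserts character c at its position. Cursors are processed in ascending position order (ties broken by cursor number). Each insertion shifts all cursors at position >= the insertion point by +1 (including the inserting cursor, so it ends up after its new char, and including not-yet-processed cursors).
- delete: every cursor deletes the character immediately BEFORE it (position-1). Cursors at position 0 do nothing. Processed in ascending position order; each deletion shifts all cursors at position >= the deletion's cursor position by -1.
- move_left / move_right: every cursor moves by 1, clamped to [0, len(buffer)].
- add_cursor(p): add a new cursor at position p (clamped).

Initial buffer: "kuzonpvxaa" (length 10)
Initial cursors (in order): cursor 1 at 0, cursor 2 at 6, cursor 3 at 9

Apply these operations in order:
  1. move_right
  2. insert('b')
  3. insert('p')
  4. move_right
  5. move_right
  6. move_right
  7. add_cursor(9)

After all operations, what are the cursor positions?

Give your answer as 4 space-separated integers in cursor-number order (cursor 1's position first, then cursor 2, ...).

Answer: 6 14 16 9

Derivation:
After op 1 (move_right): buffer="kuzonpvxaa" (len 10), cursors c1@1 c2@7 c3@10, authorship ..........
After op 2 (insert('b')): buffer="kbuzonpvbxaab" (len 13), cursors c1@2 c2@9 c3@13, authorship .1......2...3
After op 3 (insert('p')): buffer="kbpuzonpvbpxaabp" (len 16), cursors c1@3 c2@11 c3@16, authorship .11......22...33
After op 4 (move_right): buffer="kbpuzonpvbpxaabp" (len 16), cursors c1@4 c2@12 c3@16, authorship .11......22...33
After op 5 (move_right): buffer="kbpuzonpvbpxaabp" (len 16), cursors c1@5 c2@13 c3@16, authorship .11......22...33
After op 6 (move_right): buffer="kbpuzonpvbpxaabp" (len 16), cursors c1@6 c2@14 c3@16, authorship .11......22...33
After op 7 (add_cursor(9)): buffer="kbpuzonpvbpxaabp" (len 16), cursors c1@6 c4@9 c2@14 c3@16, authorship .11......22...33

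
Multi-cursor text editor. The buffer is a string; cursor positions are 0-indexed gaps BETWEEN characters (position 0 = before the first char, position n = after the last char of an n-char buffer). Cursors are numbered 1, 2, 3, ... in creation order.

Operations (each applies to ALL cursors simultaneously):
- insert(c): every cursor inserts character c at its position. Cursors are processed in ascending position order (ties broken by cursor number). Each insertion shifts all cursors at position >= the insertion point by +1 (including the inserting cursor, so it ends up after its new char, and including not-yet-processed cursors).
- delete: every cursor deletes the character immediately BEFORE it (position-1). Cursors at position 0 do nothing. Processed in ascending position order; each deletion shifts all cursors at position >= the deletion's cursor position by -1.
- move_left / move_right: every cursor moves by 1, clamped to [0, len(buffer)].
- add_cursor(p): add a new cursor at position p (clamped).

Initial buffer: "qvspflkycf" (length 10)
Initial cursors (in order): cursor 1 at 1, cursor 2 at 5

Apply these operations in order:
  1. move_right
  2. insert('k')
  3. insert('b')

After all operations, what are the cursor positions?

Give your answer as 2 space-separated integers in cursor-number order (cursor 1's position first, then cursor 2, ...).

After op 1 (move_right): buffer="qvspflkycf" (len 10), cursors c1@2 c2@6, authorship ..........
After op 2 (insert('k')): buffer="qvkspflkkycf" (len 12), cursors c1@3 c2@8, authorship ..1....2....
After op 3 (insert('b')): buffer="qvkbspflkbkycf" (len 14), cursors c1@4 c2@10, authorship ..11....22....

Answer: 4 10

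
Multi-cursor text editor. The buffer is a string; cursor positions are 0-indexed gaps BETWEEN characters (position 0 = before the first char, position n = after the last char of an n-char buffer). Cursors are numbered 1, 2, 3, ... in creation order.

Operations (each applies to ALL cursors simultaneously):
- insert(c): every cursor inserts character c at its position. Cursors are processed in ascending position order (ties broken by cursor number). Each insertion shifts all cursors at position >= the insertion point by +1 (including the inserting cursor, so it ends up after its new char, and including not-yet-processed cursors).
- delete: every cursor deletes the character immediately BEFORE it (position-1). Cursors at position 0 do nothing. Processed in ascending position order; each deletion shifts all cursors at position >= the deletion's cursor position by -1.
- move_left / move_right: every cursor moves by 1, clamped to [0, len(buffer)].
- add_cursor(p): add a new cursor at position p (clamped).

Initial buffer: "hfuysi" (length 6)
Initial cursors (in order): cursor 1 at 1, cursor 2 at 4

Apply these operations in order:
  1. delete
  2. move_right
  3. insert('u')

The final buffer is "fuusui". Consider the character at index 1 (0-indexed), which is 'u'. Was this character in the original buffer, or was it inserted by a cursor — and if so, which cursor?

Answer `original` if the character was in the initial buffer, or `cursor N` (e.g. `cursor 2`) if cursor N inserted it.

Answer: cursor 1

Derivation:
After op 1 (delete): buffer="fusi" (len 4), cursors c1@0 c2@2, authorship ....
After op 2 (move_right): buffer="fusi" (len 4), cursors c1@1 c2@3, authorship ....
After op 3 (insert('u')): buffer="fuusui" (len 6), cursors c1@2 c2@5, authorship .1..2.
Authorship (.=original, N=cursor N): . 1 . . 2 .
Index 1: author = 1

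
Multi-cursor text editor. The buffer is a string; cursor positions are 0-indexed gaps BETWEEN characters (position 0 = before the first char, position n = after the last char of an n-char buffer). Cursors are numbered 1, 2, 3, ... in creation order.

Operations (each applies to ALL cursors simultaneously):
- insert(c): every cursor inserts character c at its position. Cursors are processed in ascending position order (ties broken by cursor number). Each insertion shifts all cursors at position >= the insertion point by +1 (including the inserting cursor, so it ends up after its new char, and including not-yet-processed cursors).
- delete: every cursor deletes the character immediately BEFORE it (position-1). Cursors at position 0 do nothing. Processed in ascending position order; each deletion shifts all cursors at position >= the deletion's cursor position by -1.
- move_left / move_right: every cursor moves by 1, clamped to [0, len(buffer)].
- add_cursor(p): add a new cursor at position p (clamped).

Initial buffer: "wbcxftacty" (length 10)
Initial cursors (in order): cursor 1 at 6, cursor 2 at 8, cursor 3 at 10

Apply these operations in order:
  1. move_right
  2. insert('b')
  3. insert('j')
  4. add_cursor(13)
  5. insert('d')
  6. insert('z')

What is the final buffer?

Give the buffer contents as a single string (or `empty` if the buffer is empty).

Answer: wbcxftabjdzctbjddzzybjdz

Derivation:
After op 1 (move_right): buffer="wbcxftacty" (len 10), cursors c1@7 c2@9 c3@10, authorship ..........
After op 2 (insert('b')): buffer="wbcxftabctbyb" (len 13), cursors c1@8 c2@11 c3@13, authorship .......1..2.3
After op 3 (insert('j')): buffer="wbcxftabjctbjybj" (len 16), cursors c1@9 c2@13 c3@16, authorship .......11..22.33
After op 4 (add_cursor(13)): buffer="wbcxftabjctbjybj" (len 16), cursors c1@9 c2@13 c4@13 c3@16, authorship .......11..22.33
After op 5 (insert('d')): buffer="wbcxftabjdctbjddybjd" (len 20), cursors c1@10 c2@16 c4@16 c3@20, authorship .......111..2224.333
After op 6 (insert('z')): buffer="wbcxftabjdzctbjddzzybjdz" (len 24), cursors c1@11 c2@19 c4@19 c3@24, authorship .......1111..222424.3333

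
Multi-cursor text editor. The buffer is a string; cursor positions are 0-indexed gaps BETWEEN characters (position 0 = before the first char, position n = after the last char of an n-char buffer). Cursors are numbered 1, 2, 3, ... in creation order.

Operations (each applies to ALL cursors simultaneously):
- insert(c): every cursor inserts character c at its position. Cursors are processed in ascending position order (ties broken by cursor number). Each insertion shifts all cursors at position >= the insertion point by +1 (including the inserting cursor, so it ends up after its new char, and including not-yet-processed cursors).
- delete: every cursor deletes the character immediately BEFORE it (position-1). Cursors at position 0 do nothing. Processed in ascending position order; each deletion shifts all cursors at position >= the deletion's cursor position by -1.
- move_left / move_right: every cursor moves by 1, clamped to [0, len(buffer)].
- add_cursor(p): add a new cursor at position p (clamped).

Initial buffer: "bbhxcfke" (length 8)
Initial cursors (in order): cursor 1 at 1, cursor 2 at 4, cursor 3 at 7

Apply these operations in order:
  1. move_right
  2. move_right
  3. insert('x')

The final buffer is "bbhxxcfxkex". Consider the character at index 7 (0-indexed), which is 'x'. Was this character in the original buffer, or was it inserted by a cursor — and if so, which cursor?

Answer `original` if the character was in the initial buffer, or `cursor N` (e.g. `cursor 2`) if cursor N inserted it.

Answer: cursor 2

Derivation:
After op 1 (move_right): buffer="bbhxcfke" (len 8), cursors c1@2 c2@5 c3@8, authorship ........
After op 2 (move_right): buffer="bbhxcfke" (len 8), cursors c1@3 c2@6 c3@8, authorship ........
After op 3 (insert('x')): buffer="bbhxxcfxkex" (len 11), cursors c1@4 c2@8 c3@11, authorship ...1...2..3
Authorship (.=original, N=cursor N): . . . 1 . . . 2 . . 3
Index 7: author = 2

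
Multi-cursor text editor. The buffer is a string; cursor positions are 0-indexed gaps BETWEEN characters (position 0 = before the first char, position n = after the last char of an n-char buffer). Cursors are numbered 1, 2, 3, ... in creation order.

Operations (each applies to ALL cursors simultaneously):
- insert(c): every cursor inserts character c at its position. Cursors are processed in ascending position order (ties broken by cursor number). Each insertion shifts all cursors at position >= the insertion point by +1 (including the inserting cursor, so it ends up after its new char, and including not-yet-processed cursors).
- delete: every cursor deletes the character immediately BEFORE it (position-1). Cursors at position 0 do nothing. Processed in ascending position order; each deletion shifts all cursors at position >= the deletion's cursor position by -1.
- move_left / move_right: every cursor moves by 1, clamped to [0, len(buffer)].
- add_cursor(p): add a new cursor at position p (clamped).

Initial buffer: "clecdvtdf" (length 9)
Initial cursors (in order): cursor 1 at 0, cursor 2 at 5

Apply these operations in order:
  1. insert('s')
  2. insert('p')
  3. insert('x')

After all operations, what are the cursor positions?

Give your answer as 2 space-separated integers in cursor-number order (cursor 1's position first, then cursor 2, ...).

After op 1 (insert('s')): buffer="sclecdsvtdf" (len 11), cursors c1@1 c2@7, authorship 1.....2....
After op 2 (insert('p')): buffer="spclecdspvtdf" (len 13), cursors c1@2 c2@9, authorship 11.....22....
After op 3 (insert('x')): buffer="spxclecdspxvtdf" (len 15), cursors c1@3 c2@11, authorship 111.....222....

Answer: 3 11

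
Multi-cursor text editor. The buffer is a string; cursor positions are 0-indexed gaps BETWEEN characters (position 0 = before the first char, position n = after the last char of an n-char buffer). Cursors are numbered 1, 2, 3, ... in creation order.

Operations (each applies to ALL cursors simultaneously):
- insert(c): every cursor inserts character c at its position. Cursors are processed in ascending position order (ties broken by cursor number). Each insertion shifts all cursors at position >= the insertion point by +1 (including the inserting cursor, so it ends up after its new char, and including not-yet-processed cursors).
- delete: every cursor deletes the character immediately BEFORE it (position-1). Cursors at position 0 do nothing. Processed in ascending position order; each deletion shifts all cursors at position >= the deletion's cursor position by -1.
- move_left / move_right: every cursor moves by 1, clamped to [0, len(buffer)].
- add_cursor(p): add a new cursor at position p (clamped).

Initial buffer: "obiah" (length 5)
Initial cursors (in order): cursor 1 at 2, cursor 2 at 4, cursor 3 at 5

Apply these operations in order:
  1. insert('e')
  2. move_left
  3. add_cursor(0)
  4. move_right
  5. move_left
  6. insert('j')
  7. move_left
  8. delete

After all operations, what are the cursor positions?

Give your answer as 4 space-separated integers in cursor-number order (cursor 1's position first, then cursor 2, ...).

Answer: 2 5 7 0

Derivation:
After op 1 (insert('e')): buffer="obeiaehe" (len 8), cursors c1@3 c2@6 c3@8, authorship ..1..2.3
After op 2 (move_left): buffer="obeiaehe" (len 8), cursors c1@2 c2@5 c3@7, authorship ..1..2.3
After op 3 (add_cursor(0)): buffer="obeiaehe" (len 8), cursors c4@0 c1@2 c2@5 c3@7, authorship ..1..2.3
After op 4 (move_right): buffer="obeiaehe" (len 8), cursors c4@1 c1@3 c2@6 c3@8, authorship ..1..2.3
After op 5 (move_left): buffer="obeiaehe" (len 8), cursors c4@0 c1@2 c2@5 c3@7, authorship ..1..2.3
After op 6 (insert('j')): buffer="jobjeiajehje" (len 12), cursors c4@1 c1@4 c2@8 c3@11, authorship 4..11..22.33
After op 7 (move_left): buffer="jobjeiajehje" (len 12), cursors c4@0 c1@3 c2@7 c3@10, authorship 4..11..22.33
After op 8 (delete): buffer="jojeijeje" (len 9), cursors c4@0 c1@2 c2@5 c3@7, authorship 4.11.2233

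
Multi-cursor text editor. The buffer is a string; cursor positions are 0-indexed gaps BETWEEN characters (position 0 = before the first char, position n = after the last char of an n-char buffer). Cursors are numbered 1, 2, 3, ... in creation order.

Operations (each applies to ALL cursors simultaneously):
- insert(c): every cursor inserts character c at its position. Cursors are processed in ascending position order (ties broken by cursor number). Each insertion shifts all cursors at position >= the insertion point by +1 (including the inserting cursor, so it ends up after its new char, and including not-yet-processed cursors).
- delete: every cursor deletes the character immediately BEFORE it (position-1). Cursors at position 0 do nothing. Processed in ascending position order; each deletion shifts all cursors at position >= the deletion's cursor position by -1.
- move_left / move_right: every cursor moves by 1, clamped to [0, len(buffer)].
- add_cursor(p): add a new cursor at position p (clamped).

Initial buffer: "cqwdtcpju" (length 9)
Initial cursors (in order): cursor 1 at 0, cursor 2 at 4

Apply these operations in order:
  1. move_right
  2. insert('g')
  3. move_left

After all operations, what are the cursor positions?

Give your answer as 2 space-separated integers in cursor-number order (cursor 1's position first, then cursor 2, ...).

After op 1 (move_right): buffer="cqwdtcpju" (len 9), cursors c1@1 c2@5, authorship .........
After op 2 (insert('g')): buffer="cgqwdtgcpju" (len 11), cursors c1@2 c2@7, authorship .1....2....
After op 3 (move_left): buffer="cgqwdtgcpju" (len 11), cursors c1@1 c2@6, authorship .1....2....

Answer: 1 6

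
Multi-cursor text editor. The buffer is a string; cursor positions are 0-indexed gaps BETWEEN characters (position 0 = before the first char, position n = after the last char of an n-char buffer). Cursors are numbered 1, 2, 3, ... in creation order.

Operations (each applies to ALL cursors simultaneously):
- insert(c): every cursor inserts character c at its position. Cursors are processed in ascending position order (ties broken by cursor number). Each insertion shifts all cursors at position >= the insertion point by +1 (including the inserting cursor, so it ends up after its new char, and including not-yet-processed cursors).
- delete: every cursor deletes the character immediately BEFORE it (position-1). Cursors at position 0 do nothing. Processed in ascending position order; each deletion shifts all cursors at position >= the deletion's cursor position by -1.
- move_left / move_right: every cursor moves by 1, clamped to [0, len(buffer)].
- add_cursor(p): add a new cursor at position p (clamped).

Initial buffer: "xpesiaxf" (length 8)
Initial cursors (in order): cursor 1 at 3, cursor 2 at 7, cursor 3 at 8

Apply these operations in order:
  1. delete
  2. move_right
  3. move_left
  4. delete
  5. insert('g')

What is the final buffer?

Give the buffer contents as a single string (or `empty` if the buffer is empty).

After op 1 (delete): buffer="xpsia" (len 5), cursors c1@2 c2@5 c3@5, authorship .....
After op 2 (move_right): buffer="xpsia" (len 5), cursors c1@3 c2@5 c3@5, authorship .....
After op 3 (move_left): buffer="xpsia" (len 5), cursors c1@2 c2@4 c3@4, authorship .....
After op 4 (delete): buffer="xa" (len 2), cursors c1@1 c2@1 c3@1, authorship ..
After op 5 (insert('g')): buffer="xggga" (len 5), cursors c1@4 c2@4 c3@4, authorship .123.

Answer: xggga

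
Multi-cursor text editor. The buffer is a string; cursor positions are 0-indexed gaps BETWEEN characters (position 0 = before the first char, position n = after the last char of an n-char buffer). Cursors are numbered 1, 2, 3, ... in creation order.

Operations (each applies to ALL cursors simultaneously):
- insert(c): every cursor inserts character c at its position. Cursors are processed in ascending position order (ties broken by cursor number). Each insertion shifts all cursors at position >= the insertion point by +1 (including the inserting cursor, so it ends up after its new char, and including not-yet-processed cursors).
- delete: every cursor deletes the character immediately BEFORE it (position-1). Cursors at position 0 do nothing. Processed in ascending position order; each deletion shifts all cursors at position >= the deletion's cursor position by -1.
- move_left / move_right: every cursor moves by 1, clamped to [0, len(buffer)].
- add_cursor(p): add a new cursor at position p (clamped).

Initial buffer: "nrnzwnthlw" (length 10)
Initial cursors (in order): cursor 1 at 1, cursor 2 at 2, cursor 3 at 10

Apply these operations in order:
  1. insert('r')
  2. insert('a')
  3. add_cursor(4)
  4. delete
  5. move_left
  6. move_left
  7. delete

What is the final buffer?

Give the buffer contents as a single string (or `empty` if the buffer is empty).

After op 1 (insert('r')): buffer="nrrrnzwnthlwr" (len 13), cursors c1@2 c2@4 c3@13, authorship .1.2........3
After op 2 (insert('a')): buffer="nrarranzwnthlwra" (len 16), cursors c1@3 c2@6 c3@16, authorship .11.22........33
After op 3 (add_cursor(4)): buffer="nrarranzwnthlwra" (len 16), cursors c1@3 c4@4 c2@6 c3@16, authorship .11.22........33
After op 4 (delete): buffer="nrrnzwnthlwr" (len 12), cursors c1@2 c4@2 c2@3 c3@12, authorship .12........3
After op 5 (move_left): buffer="nrrnzwnthlwr" (len 12), cursors c1@1 c4@1 c2@2 c3@11, authorship .12........3
After op 6 (move_left): buffer="nrrnzwnthlwr" (len 12), cursors c1@0 c4@0 c2@1 c3@10, authorship .12........3
After op 7 (delete): buffer="rrnzwnthwr" (len 10), cursors c1@0 c2@0 c4@0 c3@8, authorship 12.......3

Answer: rrnzwnthwr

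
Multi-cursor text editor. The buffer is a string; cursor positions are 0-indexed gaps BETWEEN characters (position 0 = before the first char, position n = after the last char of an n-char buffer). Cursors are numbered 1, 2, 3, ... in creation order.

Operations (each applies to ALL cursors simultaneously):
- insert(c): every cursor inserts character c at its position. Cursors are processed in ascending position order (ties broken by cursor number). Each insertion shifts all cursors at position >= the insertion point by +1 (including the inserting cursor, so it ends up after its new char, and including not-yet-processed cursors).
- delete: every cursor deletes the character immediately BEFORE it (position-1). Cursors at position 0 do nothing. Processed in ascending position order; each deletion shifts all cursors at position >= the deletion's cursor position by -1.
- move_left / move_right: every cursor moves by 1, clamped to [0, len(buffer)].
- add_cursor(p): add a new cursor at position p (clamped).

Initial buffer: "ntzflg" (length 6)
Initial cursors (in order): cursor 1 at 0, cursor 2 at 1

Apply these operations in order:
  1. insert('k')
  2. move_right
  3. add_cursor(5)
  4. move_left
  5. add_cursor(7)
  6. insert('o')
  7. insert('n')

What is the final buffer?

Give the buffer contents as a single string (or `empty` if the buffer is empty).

After op 1 (insert('k')): buffer="knktzflg" (len 8), cursors c1@1 c2@3, authorship 1.2.....
After op 2 (move_right): buffer="knktzflg" (len 8), cursors c1@2 c2@4, authorship 1.2.....
After op 3 (add_cursor(5)): buffer="knktzflg" (len 8), cursors c1@2 c2@4 c3@5, authorship 1.2.....
After op 4 (move_left): buffer="knktzflg" (len 8), cursors c1@1 c2@3 c3@4, authorship 1.2.....
After op 5 (add_cursor(7)): buffer="knktzflg" (len 8), cursors c1@1 c2@3 c3@4 c4@7, authorship 1.2.....
After op 6 (insert('o')): buffer="konkotozflog" (len 12), cursors c1@2 c2@5 c3@7 c4@11, authorship 11.22.3...4.
After op 7 (insert('n')): buffer="konnkontonzflong" (len 16), cursors c1@3 c2@7 c3@10 c4@15, authorship 111.222.33...44.

Answer: konnkontonzflong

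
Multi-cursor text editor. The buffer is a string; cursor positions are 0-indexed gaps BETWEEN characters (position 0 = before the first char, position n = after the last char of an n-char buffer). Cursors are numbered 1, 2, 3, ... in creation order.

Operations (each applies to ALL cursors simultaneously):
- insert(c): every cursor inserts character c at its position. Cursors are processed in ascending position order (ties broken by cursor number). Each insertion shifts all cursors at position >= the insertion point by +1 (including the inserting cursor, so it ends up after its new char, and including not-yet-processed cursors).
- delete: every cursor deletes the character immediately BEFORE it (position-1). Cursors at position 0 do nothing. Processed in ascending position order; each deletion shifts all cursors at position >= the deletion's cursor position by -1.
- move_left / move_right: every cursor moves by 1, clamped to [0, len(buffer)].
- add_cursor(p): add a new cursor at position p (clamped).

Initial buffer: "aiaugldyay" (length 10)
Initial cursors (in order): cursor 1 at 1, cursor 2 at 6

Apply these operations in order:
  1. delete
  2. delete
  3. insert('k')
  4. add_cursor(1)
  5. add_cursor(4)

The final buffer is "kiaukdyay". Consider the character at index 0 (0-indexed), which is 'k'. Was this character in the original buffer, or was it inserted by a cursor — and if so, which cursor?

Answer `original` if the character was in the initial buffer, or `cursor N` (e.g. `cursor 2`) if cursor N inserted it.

Answer: cursor 1

Derivation:
After op 1 (delete): buffer="iaugdyay" (len 8), cursors c1@0 c2@4, authorship ........
After op 2 (delete): buffer="iaudyay" (len 7), cursors c1@0 c2@3, authorship .......
After op 3 (insert('k')): buffer="kiaukdyay" (len 9), cursors c1@1 c2@5, authorship 1...2....
After op 4 (add_cursor(1)): buffer="kiaukdyay" (len 9), cursors c1@1 c3@1 c2@5, authorship 1...2....
After op 5 (add_cursor(4)): buffer="kiaukdyay" (len 9), cursors c1@1 c3@1 c4@4 c2@5, authorship 1...2....
Authorship (.=original, N=cursor N): 1 . . . 2 . . . .
Index 0: author = 1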